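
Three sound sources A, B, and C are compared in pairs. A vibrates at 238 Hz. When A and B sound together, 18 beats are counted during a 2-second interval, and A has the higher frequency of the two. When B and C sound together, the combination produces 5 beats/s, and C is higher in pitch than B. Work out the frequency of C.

A–B: Beat frequency = 18/2 = 9 Hz.
B is below A, so f_B = 238 − 9 = 229 Hz.
C is above B, so f_C = 229 + 5 = 234 Hz.

234 Hz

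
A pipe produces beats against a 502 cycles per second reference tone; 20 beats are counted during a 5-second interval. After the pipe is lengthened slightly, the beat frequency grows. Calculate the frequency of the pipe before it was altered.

Beat frequency = 20/5 = 4 Hz.
|f − 502| = 4, so the pipe was at either 498 Hz or 506 Hz.
A longer pipe has a lower fundamental; the adjustment lowers the pipe's frequency.
The beat rate rose, so the adjustment moved the pipe further from 502 Hz — it was already below the reference.

498 Hz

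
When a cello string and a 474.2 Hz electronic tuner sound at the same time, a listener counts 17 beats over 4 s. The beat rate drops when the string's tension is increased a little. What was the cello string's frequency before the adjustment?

Beat frequency = 17/4 = 4.25 Hz.
|f − 474.2| = 4.25, so the cello string was at either 469.95 Hz or 478.45 Hz.
Higher tension means higher frequency; the adjustment raises the cello string's frequency.
The beat rate fell, so the adjustment moved the cello string toward 474.2 Hz — it must have started below the reference.

469.95 Hz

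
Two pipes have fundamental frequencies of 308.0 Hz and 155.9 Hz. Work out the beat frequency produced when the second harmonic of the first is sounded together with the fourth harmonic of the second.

Second harmonic of the first: 2·308.0 = 616.0 Hz.
Fourth harmonic of the second: 4·155.9 = 623.6 Hz.
f_beat = |616.0 − 623.6| = 7.6 Hz.

7.6 Hz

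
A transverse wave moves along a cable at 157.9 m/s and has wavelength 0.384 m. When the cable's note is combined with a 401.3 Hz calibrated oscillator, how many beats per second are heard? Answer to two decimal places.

9.90 Hz

Source frequency f = v/λ = 157.9/0.384 = 411.1979 Hz.
f_beat = |411.1979 − 401.3| = 9.90 Hz.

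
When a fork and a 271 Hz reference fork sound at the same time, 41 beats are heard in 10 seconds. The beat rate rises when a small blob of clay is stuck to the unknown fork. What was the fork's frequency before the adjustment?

266.9 Hz

Beat frequency = 41/10 = 4.1 Hz.
|f − 271| = 4.1, so the fork was at either 266.9 Hz or 275.1 Hz.
Adding mass to a fork lowers its frequency; the adjustment lowers the fork's frequency.
The beat rate rose, so the adjustment moved the fork further from 271 Hz — it was already below the reference.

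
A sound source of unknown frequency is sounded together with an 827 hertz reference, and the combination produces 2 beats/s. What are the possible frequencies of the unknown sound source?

825 Hz or 829 Hz

|f − 827| = 2, so f = 827 ± 2.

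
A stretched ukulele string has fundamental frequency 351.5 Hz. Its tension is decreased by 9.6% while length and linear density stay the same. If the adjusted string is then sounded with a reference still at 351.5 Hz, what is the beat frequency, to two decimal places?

17.30 Hz

For a string, f ∝ √T, so the new frequency is 351.5·√0.904 = 334.2024 Hz.
f_beat = |334.2024 − 351.5| = 17.30 Hz.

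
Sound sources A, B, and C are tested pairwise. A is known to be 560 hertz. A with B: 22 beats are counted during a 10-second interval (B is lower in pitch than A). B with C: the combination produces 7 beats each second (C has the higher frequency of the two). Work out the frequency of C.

564.8 Hz

A–B: Beat frequency = 22/10 = 2.2 Hz.
B is below A, so f_B = 560 − 2.2 = 557.8 Hz.
C is above B, so f_C = 557.8 + 7 = 564.8 Hz.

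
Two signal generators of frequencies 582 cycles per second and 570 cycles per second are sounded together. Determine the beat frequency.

Beats arise from superposition of two nearby frequencies; the beat rate is |f₁ − f₂|.
|582 − 570| = 12 Hz.

12 Hz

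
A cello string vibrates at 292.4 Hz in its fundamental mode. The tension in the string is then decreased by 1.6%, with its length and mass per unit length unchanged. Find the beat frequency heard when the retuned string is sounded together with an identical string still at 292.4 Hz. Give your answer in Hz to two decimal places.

2.35 Hz

For a string, f ∝ √T, so the new frequency is 292.4·√0.984 = 290.0514 Hz.
f_beat = |290.0514 − 292.4| = 2.35 Hz.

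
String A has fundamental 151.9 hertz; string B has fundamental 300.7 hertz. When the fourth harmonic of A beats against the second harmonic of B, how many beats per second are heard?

Fourth harmonic of the first: 4·151.9 = 607.6 Hz.
Second harmonic of the second: 2·300.7 = 601.4 Hz.
f_beat = |607.6 − 601.4| = 6.2 Hz.

6.2 Hz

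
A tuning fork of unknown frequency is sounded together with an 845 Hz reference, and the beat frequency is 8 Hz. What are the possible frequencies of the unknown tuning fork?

|f − 845| = 8, so f = 845 ± 8.

837 Hz or 853 Hz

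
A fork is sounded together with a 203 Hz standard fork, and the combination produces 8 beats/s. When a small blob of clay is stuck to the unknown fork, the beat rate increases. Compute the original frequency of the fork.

195 Hz

|f − 203| = 8, so the fork was at either 195 Hz or 211 Hz.
Adding mass to a fork lowers its frequency; the adjustment lowers the fork's frequency.
The beat rate rose, so the adjustment moved the fork further from 203 Hz — it was already below the reference.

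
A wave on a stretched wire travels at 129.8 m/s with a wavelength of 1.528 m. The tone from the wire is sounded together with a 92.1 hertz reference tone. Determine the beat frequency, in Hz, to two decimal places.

7.15 Hz

Source frequency f = v/λ = 129.8/1.528 = 84.9476 Hz.
f_beat = |84.9476 − 92.1| = 7.15 Hz.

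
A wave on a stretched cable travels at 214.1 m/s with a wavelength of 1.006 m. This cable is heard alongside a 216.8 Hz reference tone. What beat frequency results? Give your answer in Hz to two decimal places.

Source frequency f = v/λ = 214.1/1.006 = 212.8231 Hz.
f_beat = |212.8231 − 216.8| = 3.98 Hz.

3.98 Hz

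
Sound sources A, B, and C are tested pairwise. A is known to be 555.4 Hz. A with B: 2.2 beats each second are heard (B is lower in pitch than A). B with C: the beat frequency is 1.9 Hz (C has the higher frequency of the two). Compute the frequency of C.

555.1 Hz

B is below A, so f_B = 555.4 − 2.2 = 553.2 Hz.
C is above B, so f_C = 553.2 + 1.9 = 555.1 Hz.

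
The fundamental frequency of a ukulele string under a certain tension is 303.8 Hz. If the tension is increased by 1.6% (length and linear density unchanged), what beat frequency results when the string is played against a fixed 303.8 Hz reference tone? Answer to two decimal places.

2.42 Hz

For a string, f ∝ √T, so the new frequency is 303.8·√1.016 = 306.2208 Hz.
f_beat = |306.2208 − 303.8| = 2.42 Hz.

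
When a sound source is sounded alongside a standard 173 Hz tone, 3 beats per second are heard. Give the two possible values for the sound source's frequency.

170 Hz or 176 Hz

|f − 173| = 3, so f = 173 ± 3.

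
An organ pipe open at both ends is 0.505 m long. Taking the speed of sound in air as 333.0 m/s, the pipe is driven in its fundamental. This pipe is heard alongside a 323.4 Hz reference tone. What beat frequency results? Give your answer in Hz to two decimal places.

Open pipe: f_n = n·v/(2L) = 1·333.0/(2·0.505) = 329.7030 Hz.
f_beat = |329.7030 − 323.4| = 6.30 Hz.

6.30 Hz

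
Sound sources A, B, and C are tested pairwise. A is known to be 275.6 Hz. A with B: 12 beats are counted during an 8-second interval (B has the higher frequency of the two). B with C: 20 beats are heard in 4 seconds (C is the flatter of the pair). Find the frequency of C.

A–B: Beat frequency = 12/8 = 1.5 Hz.
B is above A, so f_B = 275.6 + 1.5 = 277.1 Hz.
B–C: Beat frequency = 20/4 = 5 Hz.
C is below B, so f_C = 277.1 − 5 = 272.1 Hz.

272.1 Hz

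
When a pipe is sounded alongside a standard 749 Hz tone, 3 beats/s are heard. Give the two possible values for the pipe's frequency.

|f − 749| = 3, so f = 749 ± 3.

746 Hz or 752 Hz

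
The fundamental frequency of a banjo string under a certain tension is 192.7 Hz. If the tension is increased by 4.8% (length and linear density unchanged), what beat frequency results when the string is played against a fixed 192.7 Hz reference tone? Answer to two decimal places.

For a string, f ∝ √T, so the new frequency is 192.7·√1.048 = 197.2706 Hz.
f_beat = |197.2706 − 192.7| = 4.57 Hz.

4.57 Hz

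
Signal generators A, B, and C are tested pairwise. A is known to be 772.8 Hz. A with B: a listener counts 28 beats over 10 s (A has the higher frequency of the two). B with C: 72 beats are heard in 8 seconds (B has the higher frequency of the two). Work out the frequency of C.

761 Hz

A–B: Beat frequency = 28/10 = 2.8 Hz.
B is below A, so f_B = 772.8 − 2.8 = 770 Hz.
B–C: Beat frequency = 72/8 = 9 Hz.
C is below B, so f_C = 770 − 9 = 761 Hz.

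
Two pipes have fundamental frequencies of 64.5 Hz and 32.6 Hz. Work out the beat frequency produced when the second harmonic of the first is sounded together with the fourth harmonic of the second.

Second harmonic of the first: 2·64.5 = 129.0 Hz.
Fourth harmonic of the second: 4·32.6 = 130.4 Hz.
f_beat = |129.0 − 130.4| = 1.4 Hz.

1.4 Hz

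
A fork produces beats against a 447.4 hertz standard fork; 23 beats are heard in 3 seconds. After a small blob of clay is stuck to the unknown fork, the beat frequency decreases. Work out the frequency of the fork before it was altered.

Beat frequency = 23/3 = 7.6667 Hz.
|f − 447.4| = 7.6667, so the fork was at either 439.7333 Hz or 455.0667 Hz.
Adding mass to a fork lowers its frequency; the adjustment lowers the fork's frequency.
The beat rate fell, so the adjustment moved the fork toward 447.4 Hz — it must have started above the reference.

455.0667 Hz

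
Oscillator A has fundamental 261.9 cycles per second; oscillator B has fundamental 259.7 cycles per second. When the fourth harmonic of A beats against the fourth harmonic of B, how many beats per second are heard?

8.8 Hz

Fourth harmonic of the first: 4·261.9 = 1047.6 Hz.
Fourth harmonic of the second: 4·259.7 = 1038.8 Hz.
f_beat = |1047.6 − 1038.8| = 8.8 Hz.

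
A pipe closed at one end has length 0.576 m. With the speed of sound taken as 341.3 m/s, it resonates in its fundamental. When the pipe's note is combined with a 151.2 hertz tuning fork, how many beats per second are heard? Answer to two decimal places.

Closed pipe (odd harmonics): f_n = n·v/(4L) = 1·341.3/(4·0.576) = 148.1337 Hz.
f_beat = |148.1337 − 151.2| = 3.07 Hz.

3.07 Hz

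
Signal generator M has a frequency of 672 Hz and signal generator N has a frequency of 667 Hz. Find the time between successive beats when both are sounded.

f_beat = |672 − 667| = 5 Hz.
Beat period T = 1 / f_beat = 1 / 5 s.

0.200 s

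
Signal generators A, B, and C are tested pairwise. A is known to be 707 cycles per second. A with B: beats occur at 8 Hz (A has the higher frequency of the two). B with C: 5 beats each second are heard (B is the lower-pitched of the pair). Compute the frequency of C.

B is below A, so f_B = 707 − 8 = 699 Hz.
C is above B, so f_C = 699 + 5 = 704 Hz.

704 Hz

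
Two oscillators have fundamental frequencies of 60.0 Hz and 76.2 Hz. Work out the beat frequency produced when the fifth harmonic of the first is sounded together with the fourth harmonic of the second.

Fifth harmonic of the first: 5·60.0 = 300.0 Hz.
Fourth harmonic of the second: 4·76.2 = 304.8 Hz.
f_beat = |300.0 − 304.8| = 4.8 Hz.

4.8 Hz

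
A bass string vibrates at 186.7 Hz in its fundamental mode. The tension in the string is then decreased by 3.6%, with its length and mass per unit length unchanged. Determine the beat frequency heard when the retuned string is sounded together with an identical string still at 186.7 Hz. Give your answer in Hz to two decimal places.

3.39 Hz

For a string, f ∝ √T, so the new frequency is 186.7·√0.964 = 183.3086 Hz.
f_beat = |183.3086 − 186.7| = 3.39 Hz.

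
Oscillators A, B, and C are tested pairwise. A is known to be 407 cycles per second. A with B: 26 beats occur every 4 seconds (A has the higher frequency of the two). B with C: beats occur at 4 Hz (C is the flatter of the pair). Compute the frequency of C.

396.5 Hz

A–B: Beat frequency = 26/4 = 6.5 Hz.
B is below A, so f_B = 407 − 6.5 = 400.5 Hz.
C is below B, so f_C = 400.5 − 4 = 396.5 Hz.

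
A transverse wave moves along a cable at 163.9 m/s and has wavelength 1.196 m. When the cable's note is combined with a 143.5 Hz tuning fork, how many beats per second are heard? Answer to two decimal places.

Source frequency f = v/λ = 163.9/1.196 = 137.0401 Hz.
f_beat = |137.0401 − 143.5| = 6.46 Hz.

6.46 Hz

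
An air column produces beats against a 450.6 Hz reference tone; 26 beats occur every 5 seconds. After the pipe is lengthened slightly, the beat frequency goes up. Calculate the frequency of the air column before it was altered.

445.4 Hz

Beat frequency = 26/5 = 5.2 Hz.
|f − 450.6| = 5.2, so the air column was at either 445.4 Hz or 455.8 Hz.
A longer pipe has a lower fundamental; the adjustment lowers the air column's frequency.
The beat rate rose, so the adjustment moved the air column further from 450.6 Hz — it was already below the reference.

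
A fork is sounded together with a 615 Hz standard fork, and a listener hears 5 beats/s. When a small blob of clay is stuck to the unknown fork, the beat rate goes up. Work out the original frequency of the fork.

610 Hz

|f − 615| = 5, so the fork was at either 610 Hz or 620 Hz.
Adding mass to a fork lowers its frequency; the adjustment lowers the fork's frequency.
The beat rate rose, so the adjustment moved the fork further from 615 Hz — it was already below the reference.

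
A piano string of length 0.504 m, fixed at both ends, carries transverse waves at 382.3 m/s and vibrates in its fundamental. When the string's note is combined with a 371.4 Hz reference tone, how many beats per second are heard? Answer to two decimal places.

7.87 Hz

For a string fixed at both ends, f_n = n·v/(2L) = 1·382.3/(2·0.504) = 379.2659 Hz.
f_beat = |379.2659 − 371.4| = 7.87 Hz.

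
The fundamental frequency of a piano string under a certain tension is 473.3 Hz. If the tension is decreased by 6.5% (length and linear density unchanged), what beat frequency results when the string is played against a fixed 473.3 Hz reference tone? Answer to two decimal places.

For a string, f ∝ √T, so the new frequency is 473.3·√0.935 = 457.6593 Hz.
f_beat = |457.6593 − 473.3| = 15.64 Hz.

15.64 Hz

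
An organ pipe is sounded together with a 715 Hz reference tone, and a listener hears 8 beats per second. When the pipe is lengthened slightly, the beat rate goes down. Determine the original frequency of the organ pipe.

723 Hz

|f − 715| = 8, so the organ pipe was at either 707 Hz or 723 Hz.
A longer pipe has a lower fundamental; the adjustment lowers the organ pipe's frequency.
The beat rate fell, so the adjustment moved the organ pipe toward 715 Hz — it must have started above the reference.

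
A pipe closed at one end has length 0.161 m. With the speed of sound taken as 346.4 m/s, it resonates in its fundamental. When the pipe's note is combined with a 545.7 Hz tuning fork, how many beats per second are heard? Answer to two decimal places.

Closed pipe (odd harmonics): f_n = n·v/(4L) = 1·346.4/(4·0.161) = 537.8882 Hz.
f_beat = |537.8882 − 545.7| = 7.81 Hz.

7.81 Hz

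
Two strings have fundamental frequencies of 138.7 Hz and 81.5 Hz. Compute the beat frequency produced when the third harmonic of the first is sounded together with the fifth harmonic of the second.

8.6 Hz

Third harmonic of the first: 3·138.7 = 416.1 Hz.
Fifth harmonic of the second: 5·81.5 = 407.5 Hz.
f_beat = |416.1 − 407.5| = 8.6 Hz.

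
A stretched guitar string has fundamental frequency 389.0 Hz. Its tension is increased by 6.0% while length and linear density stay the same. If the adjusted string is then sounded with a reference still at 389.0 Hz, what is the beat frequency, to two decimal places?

For a string, f ∝ √T, so the new frequency is 389.0·√1.060 = 400.5000 Hz.
f_beat = |400.5000 − 389.0| = 11.50 Hz.

11.50 Hz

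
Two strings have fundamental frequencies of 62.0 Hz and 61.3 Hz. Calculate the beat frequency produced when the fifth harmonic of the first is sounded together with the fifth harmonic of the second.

3.5 Hz

Fifth harmonic of the first: 5·62.0 = 310.0 Hz.
Fifth harmonic of the second: 5·61.3 = 306.5 Hz.
f_beat = |310.0 − 306.5| = 3.5 Hz.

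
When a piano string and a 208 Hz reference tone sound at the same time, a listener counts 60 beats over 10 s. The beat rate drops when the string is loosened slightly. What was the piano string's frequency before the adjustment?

Beat frequency = 60/10 = 6 Hz.
|f − 208| = 6, so the piano string was at either 202 Hz or 214 Hz.
Reducing tension lowers a string's frequency; the adjustment lowers the piano string's frequency.
The beat rate fell, so the adjustment moved the piano string toward 208 Hz — it must have started above the reference.

214 Hz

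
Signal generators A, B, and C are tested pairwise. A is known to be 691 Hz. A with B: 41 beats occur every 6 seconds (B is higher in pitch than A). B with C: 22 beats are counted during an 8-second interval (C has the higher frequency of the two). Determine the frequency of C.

700.5833 Hz

A–B: Beat frequency = 41/6 = 6.8333 Hz.
B is above A, so f_B = 691 + 6.8333 = 697.8333 Hz.
B–C: Beat frequency = 22/8 = 2.75 Hz.
C is above B, so f_C = 697.8333 + 2.75 = 700.5833 Hz.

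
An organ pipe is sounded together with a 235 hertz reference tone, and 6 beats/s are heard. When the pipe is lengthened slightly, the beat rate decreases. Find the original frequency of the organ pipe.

241 Hz

|f − 235| = 6, so the organ pipe was at either 229 Hz or 241 Hz.
A longer pipe has a lower fundamental; the adjustment lowers the organ pipe's frequency.
The beat rate fell, so the adjustment moved the organ pipe toward 235 Hz — it must have started above the reference.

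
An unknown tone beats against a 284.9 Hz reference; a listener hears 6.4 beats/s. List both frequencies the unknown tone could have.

|f − 284.9| = 6.4, so f = 284.9 ± 6.4.

278.5 Hz or 291.3 Hz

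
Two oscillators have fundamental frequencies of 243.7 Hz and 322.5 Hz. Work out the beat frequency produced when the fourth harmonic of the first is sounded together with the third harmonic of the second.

Fourth harmonic of the first: 4·243.7 = 974.8 Hz.
Third harmonic of the second: 3·322.5 = 967.5 Hz.
f_beat = |974.8 − 967.5| = 7.3 Hz.

7.3 Hz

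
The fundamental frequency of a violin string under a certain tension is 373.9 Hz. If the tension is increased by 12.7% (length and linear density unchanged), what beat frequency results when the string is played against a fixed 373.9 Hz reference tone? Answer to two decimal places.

23.03 Hz

For a string, f ∝ √T, so the new frequency is 373.9·√1.127 = 396.9332 Hz.
f_beat = |396.9332 − 373.9| = 23.03 Hz.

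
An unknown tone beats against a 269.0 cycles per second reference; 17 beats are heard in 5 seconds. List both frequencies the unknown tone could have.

265.6 Hz or 272.4 Hz

Beat frequency = 17/5 = 3.4 Hz.
|f − 269.0| = 3.4, so f = 269.0 ± 3.4.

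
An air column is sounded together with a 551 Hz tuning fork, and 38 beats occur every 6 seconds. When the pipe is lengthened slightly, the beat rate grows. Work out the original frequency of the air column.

544.6667 Hz

Beat frequency = 38/6 = 6.3333 Hz.
|f − 551| = 6.3333, so the air column was at either 544.6667 Hz or 557.3333 Hz.
A longer pipe has a lower fundamental; the adjustment lowers the air column's frequency.
The beat rate rose, so the adjustment moved the air column further from 551 Hz — it was already below the reference.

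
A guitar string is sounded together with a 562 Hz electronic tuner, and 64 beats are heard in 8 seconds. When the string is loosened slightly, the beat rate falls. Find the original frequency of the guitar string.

570 Hz

Beat frequency = 64/8 = 8 Hz.
|f − 562| = 8, so the guitar string was at either 554 Hz or 570 Hz.
Reducing tension lowers a string's frequency; the adjustment lowers the guitar string's frequency.
The beat rate fell, so the adjustment moved the guitar string toward 562 Hz — it must have started above the reference.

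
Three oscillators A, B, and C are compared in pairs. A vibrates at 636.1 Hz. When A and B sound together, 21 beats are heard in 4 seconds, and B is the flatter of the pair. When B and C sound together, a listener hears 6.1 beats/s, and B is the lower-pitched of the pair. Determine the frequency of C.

A–B: Beat frequency = 21/4 = 5.25 Hz.
B is below A, so f_B = 636.1 − 5.25 = 630.85 Hz.
C is above B, so f_C = 630.85 + 6.1 = 636.95 Hz.

636.95 Hz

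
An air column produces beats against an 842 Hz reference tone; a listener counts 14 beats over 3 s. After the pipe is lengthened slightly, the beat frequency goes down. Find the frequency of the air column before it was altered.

Beat frequency = 14/3 = 4.6667 Hz.
|f − 842| = 4.6667, so the air column was at either 837.3333 Hz or 846.6667 Hz.
A longer pipe has a lower fundamental; the adjustment lowers the air column's frequency.
The beat rate fell, so the adjustment moved the air column toward 842 Hz — it must have started above the reference.

846.6667 Hz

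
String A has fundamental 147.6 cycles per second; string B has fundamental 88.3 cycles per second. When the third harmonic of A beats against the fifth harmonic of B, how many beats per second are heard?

Third harmonic of the first: 3·147.6 = 442.8 Hz.
Fifth harmonic of the second: 5·88.3 = 441.5 Hz.
f_beat = |442.8 − 441.5| = 1.3 Hz.

1.3 Hz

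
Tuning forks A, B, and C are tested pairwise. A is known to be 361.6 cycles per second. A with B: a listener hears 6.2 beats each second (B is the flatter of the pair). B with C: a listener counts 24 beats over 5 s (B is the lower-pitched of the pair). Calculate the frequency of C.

360.2 Hz

B is below A, so f_B = 361.6 − 6.2 = 355.4 Hz.
B–C: Beat frequency = 24/5 = 4.8 Hz.
C is above B, so f_C = 355.4 + 4.8 = 360.2 Hz.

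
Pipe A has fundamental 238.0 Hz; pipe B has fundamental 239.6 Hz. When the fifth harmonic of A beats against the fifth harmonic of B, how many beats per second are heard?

Fifth harmonic of the first: 5·238.0 = 1190.0 Hz.
Fifth harmonic of the second: 5·239.6 = 1198.0 Hz.
f_beat = |1190.0 − 1198.0| = 8.0 Hz.

8.0 Hz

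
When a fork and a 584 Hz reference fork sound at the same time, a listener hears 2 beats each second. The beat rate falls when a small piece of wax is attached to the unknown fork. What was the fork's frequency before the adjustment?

586 Hz

|f − 584| = 2, so the fork was at either 582 Hz or 586 Hz.
Loading a fork with wax lowers its frequency; the adjustment lowers the fork's frequency.
The beat rate fell, so the adjustment moved the fork toward 584 Hz — it must have started above the reference.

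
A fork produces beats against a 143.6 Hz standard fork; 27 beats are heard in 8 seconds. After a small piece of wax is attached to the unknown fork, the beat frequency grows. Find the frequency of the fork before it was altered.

140.225 Hz

Beat frequency = 27/8 = 3.375 Hz.
|f − 143.6| = 3.375, so the fork was at either 140.225 Hz or 146.975 Hz.
Loading a fork with wax lowers its frequency; the adjustment lowers the fork's frequency.
The beat rate rose, so the adjustment moved the fork further from 143.6 Hz — it was already below the reference.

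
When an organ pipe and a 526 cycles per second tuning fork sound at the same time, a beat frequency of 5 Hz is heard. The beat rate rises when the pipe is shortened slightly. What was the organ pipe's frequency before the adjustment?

531 Hz

|f − 526| = 5, so the organ pipe was at either 521 Hz or 531 Hz.
A shorter pipe has a higher fundamental; the adjustment raises the organ pipe's frequency.
The beat rate rose, so the adjustment moved the organ pipe further from 526 Hz — it was already above the reference.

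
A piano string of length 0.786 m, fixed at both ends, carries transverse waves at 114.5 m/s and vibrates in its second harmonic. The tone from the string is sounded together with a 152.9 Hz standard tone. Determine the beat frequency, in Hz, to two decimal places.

For a string fixed at both ends, f_n = n·v/(2L) = 2·114.5/(2·0.786) = 145.6743 Hz.
f_beat = |145.6743 − 152.9| = 7.23 Hz.

7.23 Hz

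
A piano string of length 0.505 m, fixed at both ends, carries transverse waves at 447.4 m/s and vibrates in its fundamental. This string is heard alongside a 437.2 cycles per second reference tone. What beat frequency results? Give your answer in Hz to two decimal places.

5.77 Hz

For a string fixed at both ends, f_n = n·v/(2L) = 1·447.4/(2·0.505) = 442.9703 Hz.
f_beat = |442.9703 − 437.2| = 5.77 Hz.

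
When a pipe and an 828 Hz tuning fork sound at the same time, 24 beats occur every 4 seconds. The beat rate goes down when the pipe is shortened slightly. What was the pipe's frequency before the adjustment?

822 Hz

Beat frequency = 24/4 = 6 Hz.
|f − 828| = 6, so the pipe was at either 822 Hz or 834 Hz.
A shorter pipe has a higher fundamental; the adjustment raises the pipe's frequency.
The beat rate fell, so the adjustment moved the pipe toward 828 Hz — it must have started below the reference.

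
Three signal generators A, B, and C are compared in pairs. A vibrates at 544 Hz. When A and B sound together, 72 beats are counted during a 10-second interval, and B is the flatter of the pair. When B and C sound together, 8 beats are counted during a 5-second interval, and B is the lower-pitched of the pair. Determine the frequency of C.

538.4 Hz

A–B: Beat frequency = 72/10 = 7.2 Hz.
B is below A, so f_B = 544 − 7.2 = 536.8 Hz.
B–C: Beat frequency = 8/5 = 1.6 Hz.
C is above B, so f_C = 536.8 + 1.6 = 538.4 Hz.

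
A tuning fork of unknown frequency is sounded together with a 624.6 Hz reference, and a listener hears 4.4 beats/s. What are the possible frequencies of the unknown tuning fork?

|f − 624.6| = 4.4, so f = 624.6 ± 4.4.

620.2 Hz or 629 Hz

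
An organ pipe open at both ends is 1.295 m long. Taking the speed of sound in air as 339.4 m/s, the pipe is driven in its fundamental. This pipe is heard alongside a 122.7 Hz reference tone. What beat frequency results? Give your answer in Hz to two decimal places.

Open pipe: f_n = n·v/(2L) = 1·339.4/(2·1.295) = 131.0425 Hz.
f_beat = |131.0425 − 122.7| = 8.34 Hz.

8.34 Hz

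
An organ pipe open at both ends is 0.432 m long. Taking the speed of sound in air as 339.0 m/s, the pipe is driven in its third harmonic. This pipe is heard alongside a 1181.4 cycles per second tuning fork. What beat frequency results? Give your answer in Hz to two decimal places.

4.32 Hz

Open pipe: f_n = n·v/(2L) = 3·339.0/(2·0.432) = 1177.0833 Hz.
f_beat = |1177.0833 − 1181.4| = 4.32 Hz.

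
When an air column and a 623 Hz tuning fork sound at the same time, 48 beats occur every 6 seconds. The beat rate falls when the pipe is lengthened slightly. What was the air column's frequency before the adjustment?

631 Hz

Beat frequency = 48/6 = 8 Hz.
|f − 623| = 8, so the air column was at either 615 Hz or 631 Hz.
A longer pipe has a lower fundamental; the adjustment lowers the air column's frequency.
The beat rate fell, so the adjustment moved the air column toward 623 Hz — it must have started above the reference.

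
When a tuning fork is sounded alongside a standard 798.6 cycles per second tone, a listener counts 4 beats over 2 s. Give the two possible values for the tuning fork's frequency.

796.6 Hz or 800.6 Hz

Beat frequency = 4/2 = 2 Hz.
|f − 798.6| = 2, so f = 798.6 ± 2.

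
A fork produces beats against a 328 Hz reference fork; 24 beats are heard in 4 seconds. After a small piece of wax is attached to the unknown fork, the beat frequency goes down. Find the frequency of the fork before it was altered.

334 Hz

Beat frequency = 24/4 = 6 Hz.
|f − 328| = 6, so the fork was at either 322 Hz or 334 Hz.
Loading a fork with wax lowers its frequency; the adjustment lowers the fork's frequency.
The beat rate fell, so the adjustment moved the fork toward 328 Hz — it must have started above the reference.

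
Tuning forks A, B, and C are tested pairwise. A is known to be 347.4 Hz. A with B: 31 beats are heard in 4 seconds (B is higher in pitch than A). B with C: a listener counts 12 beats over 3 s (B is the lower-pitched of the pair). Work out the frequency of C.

359.15 Hz

A–B: Beat frequency = 31/4 = 7.75 Hz.
B is above A, so f_B = 347.4 + 7.75 = 355.15 Hz.
B–C: Beat frequency = 12/3 = 4 Hz.
C is above B, so f_C = 355.15 + 4 = 359.15 Hz.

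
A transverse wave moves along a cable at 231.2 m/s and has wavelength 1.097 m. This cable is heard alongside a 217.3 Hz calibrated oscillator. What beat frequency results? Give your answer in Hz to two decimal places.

Source frequency f = v/λ = 231.2/1.097 = 210.7566 Hz.
f_beat = |210.7566 − 217.3| = 6.54 Hz.

6.54 Hz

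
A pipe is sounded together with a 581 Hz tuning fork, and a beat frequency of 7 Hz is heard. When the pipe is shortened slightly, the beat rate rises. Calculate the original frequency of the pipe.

588 Hz

|f − 581| = 7, so the pipe was at either 574 Hz or 588 Hz.
A shorter pipe has a higher fundamental; the adjustment raises the pipe's frequency.
The beat rate rose, so the adjustment moved the pipe further from 581 Hz — it was already above the reference.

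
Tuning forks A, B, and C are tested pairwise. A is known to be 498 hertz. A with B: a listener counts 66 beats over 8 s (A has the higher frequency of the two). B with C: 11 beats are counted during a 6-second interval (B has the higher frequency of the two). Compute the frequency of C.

A–B: Beat frequency = 66/8 = 8.25 Hz.
B is below A, so f_B = 498 − 8.25 = 489.75 Hz.
B–C: Beat frequency = 11/6 = 1.8333 Hz.
C is below B, so f_C = 489.75 − 1.8333 = 487.9167 Hz.

487.9167 Hz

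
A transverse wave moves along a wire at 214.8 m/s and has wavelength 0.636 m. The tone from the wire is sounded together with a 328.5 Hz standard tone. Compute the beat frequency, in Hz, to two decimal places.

Source frequency f = v/λ = 214.8/0.636 = 337.7358 Hz.
f_beat = |337.7358 − 328.5| = 9.24 Hz.

9.24 Hz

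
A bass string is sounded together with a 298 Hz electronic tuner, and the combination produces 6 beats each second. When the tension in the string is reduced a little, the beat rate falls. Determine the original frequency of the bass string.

304 Hz

|f − 298| = 6, so the bass string was at either 292 Hz or 304 Hz.
Lower tension means lower frequency; the adjustment lowers the bass string's frequency.
The beat rate fell, so the adjustment moved the bass string toward 298 Hz — it must have started above the reference.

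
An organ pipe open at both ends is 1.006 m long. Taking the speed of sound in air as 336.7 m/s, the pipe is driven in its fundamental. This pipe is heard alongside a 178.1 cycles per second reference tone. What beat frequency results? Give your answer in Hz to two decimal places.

Open pipe: f_n = n·v/(2L) = 1·336.7/(2·1.006) = 167.3459 Hz.
f_beat = |167.3459 − 178.1| = 10.75 Hz.

10.75 Hz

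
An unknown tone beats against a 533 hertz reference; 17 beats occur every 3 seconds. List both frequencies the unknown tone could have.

527.3333 Hz or 538.6667 Hz

Beat frequency = 17/3 = 5.6667 Hz.
|f − 533| = 5.6667, so f = 533 ± 5.6667.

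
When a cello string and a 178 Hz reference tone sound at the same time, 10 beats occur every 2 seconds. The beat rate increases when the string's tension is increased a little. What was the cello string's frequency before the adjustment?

183 Hz

Beat frequency = 10/2 = 5 Hz.
|f − 178| = 5, so the cello string was at either 173 Hz or 183 Hz.
Higher tension means higher frequency; the adjustment raises the cello string's frequency.
The beat rate rose, so the adjustment moved the cello string further from 178 Hz — it was already above the reference.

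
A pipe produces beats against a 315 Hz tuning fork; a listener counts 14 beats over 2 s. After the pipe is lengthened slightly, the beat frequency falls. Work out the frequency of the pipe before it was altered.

322 Hz

Beat frequency = 14/2 = 7 Hz.
|f − 315| = 7, so the pipe was at either 308 Hz or 322 Hz.
A longer pipe has a lower fundamental; the adjustment lowers the pipe's frequency.
The beat rate fell, so the adjustment moved the pipe toward 315 Hz — it must have started above the reference.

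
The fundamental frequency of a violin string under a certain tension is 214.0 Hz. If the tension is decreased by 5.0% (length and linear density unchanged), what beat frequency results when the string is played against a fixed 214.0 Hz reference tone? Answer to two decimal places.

5.42 Hz

For a string, f ∝ √T, so the new frequency is 214.0·√0.950 = 208.5814 Hz.
f_beat = |208.5814 − 214.0| = 5.42 Hz.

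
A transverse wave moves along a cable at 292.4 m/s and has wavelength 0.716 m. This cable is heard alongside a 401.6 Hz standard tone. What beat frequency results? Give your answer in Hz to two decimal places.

Source frequency f = v/λ = 292.4/0.716 = 408.3799 Hz.
f_beat = |408.3799 − 401.6| = 6.78 Hz.

6.78 Hz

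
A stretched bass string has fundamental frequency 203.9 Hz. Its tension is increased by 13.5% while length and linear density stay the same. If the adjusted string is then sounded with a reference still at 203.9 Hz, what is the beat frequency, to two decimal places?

13.33 Hz

For a string, f ∝ √T, so the new frequency is 203.9·√1.135 = 217.2277 Hz.
f_beat = |217.2277 − 203.9| = 13.33 Hz.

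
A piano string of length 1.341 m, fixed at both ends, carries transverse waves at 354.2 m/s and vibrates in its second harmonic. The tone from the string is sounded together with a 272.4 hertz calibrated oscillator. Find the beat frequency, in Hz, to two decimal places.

For a string fixed at both ends, f_n = n·v/(2L) = 2·354.2/(2·1.341) = 264.1312 Hz.
f_beat = |264.1312 − 272.4| = 8.27 Hz.

8.27 Hz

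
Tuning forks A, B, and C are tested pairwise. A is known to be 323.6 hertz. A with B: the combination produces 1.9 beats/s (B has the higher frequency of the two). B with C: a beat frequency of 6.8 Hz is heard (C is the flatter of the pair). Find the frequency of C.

B is above A, so f_B = 323.6 + 1.9 = 325.5 Hz.
C is below B, so f_C = 325.5 − 6.8 = 318.7 Hz.

318.7 Hz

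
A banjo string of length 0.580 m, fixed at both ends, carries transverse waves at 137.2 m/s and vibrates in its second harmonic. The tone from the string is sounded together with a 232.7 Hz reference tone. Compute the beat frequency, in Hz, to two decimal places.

For a string fixed at both ends, f_n = n·v/(2L) = 2·137.2/(2·0.580) = 236.5517 Hz.
f_beat = |236.5517 − 232.7| = 3.85 Hz.

3.85 Hz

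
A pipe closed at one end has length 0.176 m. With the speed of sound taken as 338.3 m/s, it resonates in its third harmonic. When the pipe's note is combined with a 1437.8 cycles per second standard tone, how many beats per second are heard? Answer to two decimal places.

Closed pipe (odd harmonics): f_n = n·v/(4L) = 3·338.3/(4·0.176) = 1441.6193 Hz.
f_beat = |1441.6193 − 1437.8| = 3.82 Hz.

3.82 Hz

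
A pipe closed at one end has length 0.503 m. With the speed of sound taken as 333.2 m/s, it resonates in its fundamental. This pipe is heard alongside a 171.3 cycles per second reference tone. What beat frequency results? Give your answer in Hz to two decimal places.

Closed pipe (odd harmonics): f_n = n·v/(4L) = 1·333.2/(4·0.503) = 165.6064 Hz.
f_beat = |165.6064 − 171.3| = 5.69 Hz.

5.69 Hz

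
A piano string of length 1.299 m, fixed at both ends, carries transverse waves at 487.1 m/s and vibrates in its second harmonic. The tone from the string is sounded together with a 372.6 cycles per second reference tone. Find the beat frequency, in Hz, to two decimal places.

For a string fixed at both ends, f_n = n·v/(2L) = 2·487.1/(2·1.299) = 374.9808 Hz.
f_beat = |374.9808 − 372.6| = 2.38 Hz.

2.38 Hz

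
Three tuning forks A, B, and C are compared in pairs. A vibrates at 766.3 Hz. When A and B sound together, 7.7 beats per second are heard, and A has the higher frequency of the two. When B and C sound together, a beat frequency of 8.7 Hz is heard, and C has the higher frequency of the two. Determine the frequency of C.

B is below A, so f_B = 766.3 − 7.7 = 758.6 Hz.
C is above B, so f_C = 758.6 + 8.7 = 767.3 Hz.

767.3 Hz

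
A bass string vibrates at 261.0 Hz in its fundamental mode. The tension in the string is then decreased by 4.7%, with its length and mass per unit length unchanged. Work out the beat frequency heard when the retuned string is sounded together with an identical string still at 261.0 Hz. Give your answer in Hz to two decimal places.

For a string, f ∝ √T, so the new frequency is 261.0·√0.953 = 254.7927 Hz.
f_beat = |254.7927 − 261.0| = 6.21 Hz.

6.21 Hz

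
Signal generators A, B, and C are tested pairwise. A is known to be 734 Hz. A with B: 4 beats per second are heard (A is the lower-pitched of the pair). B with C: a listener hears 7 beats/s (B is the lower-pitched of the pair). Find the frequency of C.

745 Hz

B is above A, so f_B = 734 + 4 = 738 Hz.
C is above B, so f_C = 738 + 7 = 745 Hz.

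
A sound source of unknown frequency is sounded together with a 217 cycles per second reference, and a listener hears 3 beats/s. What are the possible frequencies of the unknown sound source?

214 Hz or 220 Hz

|f − 217| = 3, so f = 217 ± 3.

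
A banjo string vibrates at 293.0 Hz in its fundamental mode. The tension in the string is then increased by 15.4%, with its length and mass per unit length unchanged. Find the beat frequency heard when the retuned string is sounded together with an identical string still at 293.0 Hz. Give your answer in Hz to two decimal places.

21.75 Hz

For a string, f ∝ √T, so the new frequency is 293.0·√1.154 = 314.7535 Hz.
f_beat = |314.7535 − 293.0| = 21.75 Hz.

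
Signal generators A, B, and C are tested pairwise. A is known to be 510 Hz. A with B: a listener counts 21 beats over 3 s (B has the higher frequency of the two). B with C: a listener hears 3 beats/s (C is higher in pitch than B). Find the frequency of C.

520 Hz

A–B: Beat frequency = 21/3 = 7 Hz.
B is above A, so f_B = 510 + 7 = 517 Hz.
C is above B, so f_C = 517 + 3 = 520 Hz.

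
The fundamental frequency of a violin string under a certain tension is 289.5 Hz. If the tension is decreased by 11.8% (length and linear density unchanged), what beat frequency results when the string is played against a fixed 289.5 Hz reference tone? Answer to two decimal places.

17.62 Hz

For a string, f ∝ √T, so the new frequency is 289.5·√0.882 = 271.8835 Hz.
f_beat = |271.8835 − 289.5| = 17.62 Hz.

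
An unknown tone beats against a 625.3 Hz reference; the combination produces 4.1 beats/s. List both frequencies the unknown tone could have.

|f − 625.3| = 4.1, so f = 625.3 ± 4.1.

621.2 Hz or 629.4 Hz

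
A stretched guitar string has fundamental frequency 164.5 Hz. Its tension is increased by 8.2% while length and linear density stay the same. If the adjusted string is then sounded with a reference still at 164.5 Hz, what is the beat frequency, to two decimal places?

6.61 Hz

For a string, f ∝ √T, so the new frequency is 164.5·√1.082 = 171.1116 Hz.
f_beat = |171.1116 − 164.5| = 6.61 Hz.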